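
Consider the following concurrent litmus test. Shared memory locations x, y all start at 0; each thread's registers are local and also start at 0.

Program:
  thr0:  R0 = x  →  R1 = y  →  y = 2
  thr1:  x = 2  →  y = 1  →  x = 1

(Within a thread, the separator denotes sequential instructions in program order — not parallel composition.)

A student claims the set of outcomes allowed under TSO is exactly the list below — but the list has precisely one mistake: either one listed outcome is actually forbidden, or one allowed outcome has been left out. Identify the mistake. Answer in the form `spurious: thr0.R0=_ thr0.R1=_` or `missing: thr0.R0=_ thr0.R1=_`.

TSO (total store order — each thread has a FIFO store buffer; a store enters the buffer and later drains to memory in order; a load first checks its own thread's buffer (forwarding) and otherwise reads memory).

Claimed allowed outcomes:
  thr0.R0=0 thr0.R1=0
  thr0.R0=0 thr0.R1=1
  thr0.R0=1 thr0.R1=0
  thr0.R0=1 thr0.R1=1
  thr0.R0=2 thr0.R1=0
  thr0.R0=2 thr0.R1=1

spurious: thr0.R0=1 thr0.R1=0

outcome vector order: (thr0.R0,thr0.R1)
TSO (5): <0 0>; <0 1>; <1 1>; <2 0>; <2 1>
claimed∖TSO = {<1 0>}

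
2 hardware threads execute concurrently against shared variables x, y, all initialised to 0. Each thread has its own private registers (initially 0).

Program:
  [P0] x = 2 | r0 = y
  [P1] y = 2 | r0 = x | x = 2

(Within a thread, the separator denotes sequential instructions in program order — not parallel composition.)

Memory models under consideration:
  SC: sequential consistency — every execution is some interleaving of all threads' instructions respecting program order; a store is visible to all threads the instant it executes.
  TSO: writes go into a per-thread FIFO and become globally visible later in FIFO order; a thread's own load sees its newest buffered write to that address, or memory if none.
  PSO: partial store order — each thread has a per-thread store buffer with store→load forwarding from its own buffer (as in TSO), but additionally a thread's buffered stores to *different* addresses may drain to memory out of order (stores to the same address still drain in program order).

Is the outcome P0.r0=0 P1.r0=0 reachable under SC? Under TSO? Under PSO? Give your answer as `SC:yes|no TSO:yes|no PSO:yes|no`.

outcome vector order: (P0.r0,P1.r0)
SC (3): 02, 20, 22
TSO (4): 00, 02, 20, 22
PSO (4): 00, 02, 20, 22
target 00 ∈ {TSO,PSO}

SC:no TSO:yes PSO:yes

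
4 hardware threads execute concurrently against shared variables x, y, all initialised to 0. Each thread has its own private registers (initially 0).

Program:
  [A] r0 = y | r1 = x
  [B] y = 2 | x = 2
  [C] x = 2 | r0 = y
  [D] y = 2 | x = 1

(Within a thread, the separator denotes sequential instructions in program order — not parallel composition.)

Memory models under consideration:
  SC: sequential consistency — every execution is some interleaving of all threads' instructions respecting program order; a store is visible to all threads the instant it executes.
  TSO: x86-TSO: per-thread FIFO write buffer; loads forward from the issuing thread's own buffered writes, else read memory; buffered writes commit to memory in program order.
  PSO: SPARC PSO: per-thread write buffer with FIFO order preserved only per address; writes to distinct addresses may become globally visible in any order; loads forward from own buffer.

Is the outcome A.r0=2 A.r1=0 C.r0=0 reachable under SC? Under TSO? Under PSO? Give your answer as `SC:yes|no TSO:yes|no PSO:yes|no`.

SC:no TSO:yes PSO:yes

outcome vector order: (A.r0,A.r1,C.r0)
under SC → 000, 002, 010, 012, 020, 022, 202, 210, 212, 220, 222
under TSO → 000, 002, 010, 012, 020, 022, 200, 202, 210, 212, 220, 222
under PSO → 000, 002, 010, 012, 020, 022, 200, 202, 210, 212, 220, 222
target 200 ∈ {TSO,PSO}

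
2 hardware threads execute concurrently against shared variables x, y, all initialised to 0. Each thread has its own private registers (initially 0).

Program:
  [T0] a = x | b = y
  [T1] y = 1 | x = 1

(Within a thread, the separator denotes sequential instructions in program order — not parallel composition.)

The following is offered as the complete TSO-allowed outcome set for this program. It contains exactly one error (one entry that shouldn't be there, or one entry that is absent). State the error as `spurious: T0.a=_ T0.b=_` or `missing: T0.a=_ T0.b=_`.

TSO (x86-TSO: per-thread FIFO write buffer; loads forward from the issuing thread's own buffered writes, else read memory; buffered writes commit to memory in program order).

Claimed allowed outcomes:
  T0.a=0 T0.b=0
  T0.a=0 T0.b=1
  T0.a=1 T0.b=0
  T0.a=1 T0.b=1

spurious: T0.a=1 T0.b=0

outcome vector order: (T0.a,T0.b)
[TSO] allowed = {00 01 11}
claimed∖TSO = {10}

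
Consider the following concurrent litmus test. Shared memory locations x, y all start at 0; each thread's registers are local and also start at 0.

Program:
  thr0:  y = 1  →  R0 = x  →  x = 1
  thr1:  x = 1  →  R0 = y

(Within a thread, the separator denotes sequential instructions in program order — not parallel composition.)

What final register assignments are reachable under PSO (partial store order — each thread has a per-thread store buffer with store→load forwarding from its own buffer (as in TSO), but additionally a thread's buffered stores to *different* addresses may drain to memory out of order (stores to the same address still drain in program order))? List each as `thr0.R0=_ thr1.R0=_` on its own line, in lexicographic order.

outcome vector order: (thr0.R0,thr1.R0)
|PSO outcomes| = 4

thr0.R0=0 thr1.R0=0
thr0.R0=0 thr1.R0=1
thr0.R0=1 thr1.R0=0
thr0.R0=1 thr1.R0=1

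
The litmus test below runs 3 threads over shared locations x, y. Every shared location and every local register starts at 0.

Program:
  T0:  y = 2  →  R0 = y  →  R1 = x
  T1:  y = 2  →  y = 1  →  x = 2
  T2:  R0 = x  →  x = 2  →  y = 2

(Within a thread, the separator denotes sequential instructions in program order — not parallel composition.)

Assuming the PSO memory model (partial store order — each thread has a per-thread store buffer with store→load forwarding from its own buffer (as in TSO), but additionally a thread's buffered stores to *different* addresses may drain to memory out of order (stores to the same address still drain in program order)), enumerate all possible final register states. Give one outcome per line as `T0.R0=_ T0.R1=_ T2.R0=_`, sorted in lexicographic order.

T0.R0=1 T0.R1=0 T2.R0=0
T0.R0=1 T0.R1=0 T2.R0=2
T0.R0=1 T0.R1=2 T2.R0=0
T0.R0=1 T0.R1=2 T2.R0=2
T0.R0=2 T0.R1=0 T2.R0=0
T0.R0=2 T0.R1=0 T2.R0=2
T0.R0=2 T0.R1=2 T2.R0=0
T0.R0=2 T0.R1=2 T2.R0=2

outcome vector order: (T0.R0,T0.R1,T2.R0)
|PSO outcomes| = 8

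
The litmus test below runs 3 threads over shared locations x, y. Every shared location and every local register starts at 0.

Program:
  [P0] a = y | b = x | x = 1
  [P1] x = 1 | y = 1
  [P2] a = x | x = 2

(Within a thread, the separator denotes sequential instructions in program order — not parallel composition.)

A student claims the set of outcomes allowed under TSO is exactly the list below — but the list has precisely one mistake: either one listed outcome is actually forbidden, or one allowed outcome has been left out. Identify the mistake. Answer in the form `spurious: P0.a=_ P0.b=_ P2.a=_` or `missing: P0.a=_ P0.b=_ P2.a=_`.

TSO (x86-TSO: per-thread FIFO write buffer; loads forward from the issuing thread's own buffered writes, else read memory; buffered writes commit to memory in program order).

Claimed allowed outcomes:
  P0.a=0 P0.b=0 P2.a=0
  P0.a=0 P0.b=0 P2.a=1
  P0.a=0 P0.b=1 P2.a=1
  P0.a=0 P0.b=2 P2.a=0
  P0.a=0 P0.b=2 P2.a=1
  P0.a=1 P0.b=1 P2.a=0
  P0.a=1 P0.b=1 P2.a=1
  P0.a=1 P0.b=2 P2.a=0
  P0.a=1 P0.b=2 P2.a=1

missing: P0.a=0 P0.b=1 P2.a=0

outcome vector order: (P0.a,P0.b,P2.a)
TSO (10): (0,0,0) (0,0,1) (0,1,0) (0,1,1) (0,2,0) (0,2,1) (1,1,0) (1,1,1) (1,2,0) (1,2,1)
TSO∖claimed = {(0,1,0)}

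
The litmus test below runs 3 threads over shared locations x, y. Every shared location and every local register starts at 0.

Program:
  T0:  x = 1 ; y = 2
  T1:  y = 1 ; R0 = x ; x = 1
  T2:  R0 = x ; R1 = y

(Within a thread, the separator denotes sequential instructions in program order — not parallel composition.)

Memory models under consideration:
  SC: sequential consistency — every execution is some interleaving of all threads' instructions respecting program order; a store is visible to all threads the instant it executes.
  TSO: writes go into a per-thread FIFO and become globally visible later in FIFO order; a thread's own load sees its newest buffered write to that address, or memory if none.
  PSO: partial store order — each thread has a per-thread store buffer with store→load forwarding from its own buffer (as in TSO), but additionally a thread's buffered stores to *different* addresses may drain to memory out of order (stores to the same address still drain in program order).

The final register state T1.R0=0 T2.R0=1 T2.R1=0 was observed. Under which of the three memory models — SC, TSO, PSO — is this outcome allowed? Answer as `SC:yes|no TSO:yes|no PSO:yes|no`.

SC:no TSO:yes PSO:yes

outcome vector order: (T1.R0,T2.R0,T2.R1)
[SC] allowed = {000; 001; 002; 011; 012; 100; 101; 102; 110; 111; 112}
[TSO] allowed = {000; 001; 002; 010; 011; 012; 100; 101; 102; 110; 111; 112}
[PSO] allowed = {000; 001; 002; 010; 011; 012; 100; 101; 102; 110; 111; 112}
target 010 ∈ {TSO,PSO}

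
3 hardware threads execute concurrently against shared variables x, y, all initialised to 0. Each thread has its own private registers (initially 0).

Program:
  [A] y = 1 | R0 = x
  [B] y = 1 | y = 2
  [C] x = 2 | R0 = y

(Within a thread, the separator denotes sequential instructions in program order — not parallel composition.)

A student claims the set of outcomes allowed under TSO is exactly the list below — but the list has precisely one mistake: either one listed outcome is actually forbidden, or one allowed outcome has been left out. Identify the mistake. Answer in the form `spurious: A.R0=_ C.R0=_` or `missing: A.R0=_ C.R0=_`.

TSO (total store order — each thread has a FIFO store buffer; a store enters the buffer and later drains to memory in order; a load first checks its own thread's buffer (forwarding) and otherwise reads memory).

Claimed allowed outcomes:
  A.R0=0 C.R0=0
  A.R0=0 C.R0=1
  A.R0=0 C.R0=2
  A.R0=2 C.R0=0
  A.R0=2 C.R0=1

missing: A.R0=2 C.R0=2

outcome vector order: (A.R0,C.R0)
TSO: 6 outcomes — {<0 0>; <0 1>; <0 2>; <2 0>; <2 1>; <2 2>}
TSO∖claimed = {<2 2>}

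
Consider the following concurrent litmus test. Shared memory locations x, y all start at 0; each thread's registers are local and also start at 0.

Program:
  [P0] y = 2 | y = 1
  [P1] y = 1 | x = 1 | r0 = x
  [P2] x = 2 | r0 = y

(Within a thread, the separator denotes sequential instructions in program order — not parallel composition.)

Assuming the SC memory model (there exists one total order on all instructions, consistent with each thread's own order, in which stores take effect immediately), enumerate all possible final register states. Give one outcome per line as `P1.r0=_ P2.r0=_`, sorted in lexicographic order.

P1.r0=1 P2.r0=0
P1.r0=1 P2.r0=1
P1.r0=1 P2.r0=2
P1.r0=2 P2.r0=1
P1.r0=2 P2.r0=2

outcome vector order: (P1.r0,P2.r0)
|SC outcomes| = 5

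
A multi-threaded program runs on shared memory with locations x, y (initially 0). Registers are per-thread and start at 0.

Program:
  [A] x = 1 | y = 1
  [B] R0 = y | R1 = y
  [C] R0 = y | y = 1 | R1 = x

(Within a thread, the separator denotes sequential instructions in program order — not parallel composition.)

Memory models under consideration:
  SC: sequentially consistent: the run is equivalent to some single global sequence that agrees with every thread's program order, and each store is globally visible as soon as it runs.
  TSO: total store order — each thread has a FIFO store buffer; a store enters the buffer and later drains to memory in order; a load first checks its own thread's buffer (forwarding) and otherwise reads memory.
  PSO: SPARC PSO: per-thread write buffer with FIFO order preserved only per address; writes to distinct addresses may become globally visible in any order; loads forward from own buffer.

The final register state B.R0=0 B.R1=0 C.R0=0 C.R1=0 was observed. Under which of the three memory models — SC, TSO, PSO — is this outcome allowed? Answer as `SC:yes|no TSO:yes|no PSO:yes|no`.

SC:yes TSO:yes PSO:yes

outcome vector order: (B.R0,B.R1,C.R0,C.R1)
SC: 9 outcomes — {<0 0 0 0>; <0 0 0 1>; <0 0 1 1>; <0 1 0 0>; <0 1 0 1>; <0 1 1 1>; <1 1 0 0>; <1 1 0 1>; <1 1 1 1>}
TSO: 9 outcomes — {<0 0 0 0>; <0 0 0 1>; <0 0 1 1>; <0 1 0 0>; <0 1 0 1>; <0 1 1 1>; <1 1 0 0>; <1 1 0 1>; <1 1 1 1>}
PSO: 12 outcomes — {<0 0 0 0>; <0 0 0 1>; <0 0 1 0>; <0 0 1 1>; <0 1 0 0>; <0 1 0 1>; <0 1 1 0>; <0 1 1 1>; <1 1 0 0>; <1 1 0 1>; <1 1 1 0>; <1 1 1 1>}
target <0 0 0 0> ∈ {SC,TSO,PSO}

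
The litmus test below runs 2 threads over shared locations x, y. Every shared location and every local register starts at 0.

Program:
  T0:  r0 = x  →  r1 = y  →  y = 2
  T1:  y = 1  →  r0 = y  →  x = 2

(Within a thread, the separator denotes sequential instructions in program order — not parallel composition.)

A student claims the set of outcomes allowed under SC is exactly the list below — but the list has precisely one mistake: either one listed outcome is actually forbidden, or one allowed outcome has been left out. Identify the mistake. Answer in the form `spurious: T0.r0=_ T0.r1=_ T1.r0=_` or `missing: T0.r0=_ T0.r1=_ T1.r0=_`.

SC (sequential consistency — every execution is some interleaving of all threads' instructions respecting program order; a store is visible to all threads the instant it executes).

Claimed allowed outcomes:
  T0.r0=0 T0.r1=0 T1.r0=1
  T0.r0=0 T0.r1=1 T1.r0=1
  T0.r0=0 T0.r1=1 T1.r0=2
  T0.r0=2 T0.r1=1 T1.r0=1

outcome vector order: (T0.r0,T0.r1,T1.r0)
under SC → (0,0,1); (0,0,2); (0,1,1); (0,1,2); (2,1,1)
SC∖claimed = {(0,0,2)}

missing: T0.r0=0 T0.r1=0 T1.r0=2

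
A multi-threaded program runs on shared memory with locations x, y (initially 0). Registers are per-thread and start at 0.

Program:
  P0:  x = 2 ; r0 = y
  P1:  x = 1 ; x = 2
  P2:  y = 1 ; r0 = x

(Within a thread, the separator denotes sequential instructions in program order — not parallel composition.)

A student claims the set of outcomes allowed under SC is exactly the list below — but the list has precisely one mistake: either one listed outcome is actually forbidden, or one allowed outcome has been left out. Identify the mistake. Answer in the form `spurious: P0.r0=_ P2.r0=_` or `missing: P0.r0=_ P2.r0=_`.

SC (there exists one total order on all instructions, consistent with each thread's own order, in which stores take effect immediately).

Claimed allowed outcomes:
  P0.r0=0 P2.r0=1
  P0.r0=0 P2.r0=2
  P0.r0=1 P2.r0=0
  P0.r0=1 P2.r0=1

outcome vector order: (P0.r0,P2.r0)
[SC] allowed = {<0 1> <0 2> <1 0> <1 1> <1 2>}
SC∖claimed = {<1 2>}

missing: P0.r0=1 P2.r0=2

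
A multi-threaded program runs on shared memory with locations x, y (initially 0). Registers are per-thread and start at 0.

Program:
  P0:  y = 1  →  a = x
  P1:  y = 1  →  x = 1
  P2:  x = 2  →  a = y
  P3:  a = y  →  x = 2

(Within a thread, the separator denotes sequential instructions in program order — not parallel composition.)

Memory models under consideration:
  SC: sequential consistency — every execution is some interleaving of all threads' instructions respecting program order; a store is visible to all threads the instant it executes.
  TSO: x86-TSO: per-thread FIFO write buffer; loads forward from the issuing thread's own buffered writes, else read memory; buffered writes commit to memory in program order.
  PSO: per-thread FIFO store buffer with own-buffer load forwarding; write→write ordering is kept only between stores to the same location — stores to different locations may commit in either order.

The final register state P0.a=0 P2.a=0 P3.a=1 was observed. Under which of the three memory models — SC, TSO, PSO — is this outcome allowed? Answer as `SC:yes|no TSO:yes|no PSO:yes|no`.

outcome vector order: (P0.a,P2.a,P3.a)
under SC → (0,1,0), (0,1,1), (1,0,0), (1,0,1), (1,1,0), (1,1,1), (2,0,0), (2,0,1), (2,1,0), (2,1,1)
under TSO → (0,0,0), (0,0,1), (0,1,0), (0,1,1), (1,0,0), (1,0,1), (1,1,0), (1,1,1), (2,0,0), (2,0,1), (2,1,0), (2,1,1)
under PSO → (0,0,0), (0,0,1), (0,1,0), (0,1,1), (1,0,0), (1,0,1), (1,1,0), (1,1,1), (2,0,0), (2,0,1), (2,1,0), (2,1,1)
target (0,0,1) ∈ {TSO,PSO}

SC:no TSO:yes PSO:yes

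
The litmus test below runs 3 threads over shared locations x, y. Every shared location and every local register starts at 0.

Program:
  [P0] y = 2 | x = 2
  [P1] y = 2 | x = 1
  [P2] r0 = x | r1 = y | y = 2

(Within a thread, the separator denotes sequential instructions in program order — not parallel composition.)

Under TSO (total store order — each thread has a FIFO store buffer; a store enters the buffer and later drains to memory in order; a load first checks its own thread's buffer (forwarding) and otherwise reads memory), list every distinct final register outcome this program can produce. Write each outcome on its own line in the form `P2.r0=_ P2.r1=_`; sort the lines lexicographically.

P2.r0=0 P2.r1=0
P2.r0=0 P2.r1=2
P2.r0=1 P2.r1=2
P2.r0=2 P2.r1=2

outcome vector order: (P2.r0,P2.r1)
|TSO outcomes| = 4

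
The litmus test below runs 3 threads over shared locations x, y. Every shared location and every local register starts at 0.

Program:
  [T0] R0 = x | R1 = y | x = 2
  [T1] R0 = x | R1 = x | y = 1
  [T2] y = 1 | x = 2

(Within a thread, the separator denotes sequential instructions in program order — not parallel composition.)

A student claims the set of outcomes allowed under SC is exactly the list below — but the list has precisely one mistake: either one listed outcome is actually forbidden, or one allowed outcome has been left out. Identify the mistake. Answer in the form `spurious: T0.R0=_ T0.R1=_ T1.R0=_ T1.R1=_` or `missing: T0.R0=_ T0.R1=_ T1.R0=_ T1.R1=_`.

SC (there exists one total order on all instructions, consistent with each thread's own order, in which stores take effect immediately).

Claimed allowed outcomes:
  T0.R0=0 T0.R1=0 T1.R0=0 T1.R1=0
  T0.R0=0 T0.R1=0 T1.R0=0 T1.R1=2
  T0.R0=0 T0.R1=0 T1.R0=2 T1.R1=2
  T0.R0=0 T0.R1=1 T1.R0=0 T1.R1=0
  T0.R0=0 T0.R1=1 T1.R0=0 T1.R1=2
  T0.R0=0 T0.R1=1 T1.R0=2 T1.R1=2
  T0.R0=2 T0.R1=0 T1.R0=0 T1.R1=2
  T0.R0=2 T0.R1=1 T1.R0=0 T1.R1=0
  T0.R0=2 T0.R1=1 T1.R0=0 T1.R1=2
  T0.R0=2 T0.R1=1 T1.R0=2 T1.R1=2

spurious: T0.R0=2 T0.R1=0 T1.R0=0 T1.R1=2

outcome vector order: (T0.R0,T0.R1,T1.R0,T1.R1)
SC (9): 0/0/0/0, 0/0/0/2, 0/0/2/2, 0/1/0/0, 0/1/0/2, 0/1/2/2, 2/1/0/0, 2/1/0/2, 2/1/2/2
claimed∖SC = {2/0/0/2}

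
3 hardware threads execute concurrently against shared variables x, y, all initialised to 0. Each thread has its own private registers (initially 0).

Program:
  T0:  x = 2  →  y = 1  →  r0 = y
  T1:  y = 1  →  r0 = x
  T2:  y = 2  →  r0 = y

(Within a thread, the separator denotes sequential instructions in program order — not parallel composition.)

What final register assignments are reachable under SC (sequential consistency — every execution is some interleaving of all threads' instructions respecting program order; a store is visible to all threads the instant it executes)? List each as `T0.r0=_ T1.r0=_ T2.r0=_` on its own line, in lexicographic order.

T0.r0=1 T1.r0=0 T2.r0=1
T0.r0=1 T1.r0=0 T2.r0=2
T0.r0=1 T1.r0=2 T2.r0=1
T0.r0=1 T1.r0=2 T2.r0=2
T0.r0=2 T1.r0=0 T2.r0=2
T0.r0=2 T1.r0=2 T2.r0=1
T0.r0=2 T1.r0=2 T2.r0=2

outcome vector order: (T0.r0,T1.r0,T2.r0)
|SC outcomes| = 7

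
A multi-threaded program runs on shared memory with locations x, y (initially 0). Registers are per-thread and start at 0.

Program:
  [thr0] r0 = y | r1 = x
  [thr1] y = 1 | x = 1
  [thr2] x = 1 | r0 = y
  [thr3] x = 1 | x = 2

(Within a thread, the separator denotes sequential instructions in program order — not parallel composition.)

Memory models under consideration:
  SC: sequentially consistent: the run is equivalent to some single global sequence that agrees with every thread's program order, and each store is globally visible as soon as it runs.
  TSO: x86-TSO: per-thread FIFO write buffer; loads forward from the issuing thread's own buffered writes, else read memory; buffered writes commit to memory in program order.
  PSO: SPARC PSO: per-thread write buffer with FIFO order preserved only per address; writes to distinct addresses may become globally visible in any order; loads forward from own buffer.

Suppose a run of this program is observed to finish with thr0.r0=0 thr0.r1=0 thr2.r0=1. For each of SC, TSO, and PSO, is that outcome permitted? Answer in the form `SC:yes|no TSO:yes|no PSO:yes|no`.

SC:yes TSO:yes PSO:yes

outcome vector order: (thr0.r0,thr0.r1,thr2.r0)
SC (11): (0,0,0), (0,0,1), (0,1,0), (0,1,1), (0,2,0), (0,2,1), (1,0,1), (1,1,0), (1,1,1), (1,2,0), (1,2,1)
TSO (12): (0,0,0), (0,0,1), (0,1,0), (0,1,1), (0,2,0), (0,2,1), (1,0,0), (1,0,1), (1,1,0), (1,1,1), (1,2,0), (1,2,1)
PSO (12): (0,0,0), (0,0,1), (0,1,0), (0,1,1), (0,2,0), (0,2,1), (1,0,0), (1,0,1), (1,1,0), (1,1,1), (1,2,0), (1,2,1)
target (0,0,1) ∈ {SC,TSO,PSO}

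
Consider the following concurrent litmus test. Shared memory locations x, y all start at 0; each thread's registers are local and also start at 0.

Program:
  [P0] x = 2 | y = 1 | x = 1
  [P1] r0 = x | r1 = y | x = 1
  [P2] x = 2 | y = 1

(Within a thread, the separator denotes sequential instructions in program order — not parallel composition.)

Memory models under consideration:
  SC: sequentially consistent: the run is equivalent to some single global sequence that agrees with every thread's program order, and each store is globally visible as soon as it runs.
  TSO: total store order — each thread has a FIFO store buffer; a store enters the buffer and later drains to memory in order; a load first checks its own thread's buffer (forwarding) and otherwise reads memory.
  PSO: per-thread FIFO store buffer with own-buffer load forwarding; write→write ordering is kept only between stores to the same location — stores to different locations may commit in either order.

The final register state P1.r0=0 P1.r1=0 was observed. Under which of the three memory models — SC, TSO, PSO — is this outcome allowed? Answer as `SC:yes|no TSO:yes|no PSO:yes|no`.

SC:yes TSO:yes PSO:yes

outcome vector order: (P1.r0,P1.r1)
under SC → (0,0) (0,1) (1,1) (2,0) (2,1)
under TSO → (0,0) (0,1) (1,1) (2,0) (2,1)
under PSO → (0,0) (0,1) (1,0) (1,1) (2,0) (2,1)
target (0,0) ∈ {SC,TSO,PSO}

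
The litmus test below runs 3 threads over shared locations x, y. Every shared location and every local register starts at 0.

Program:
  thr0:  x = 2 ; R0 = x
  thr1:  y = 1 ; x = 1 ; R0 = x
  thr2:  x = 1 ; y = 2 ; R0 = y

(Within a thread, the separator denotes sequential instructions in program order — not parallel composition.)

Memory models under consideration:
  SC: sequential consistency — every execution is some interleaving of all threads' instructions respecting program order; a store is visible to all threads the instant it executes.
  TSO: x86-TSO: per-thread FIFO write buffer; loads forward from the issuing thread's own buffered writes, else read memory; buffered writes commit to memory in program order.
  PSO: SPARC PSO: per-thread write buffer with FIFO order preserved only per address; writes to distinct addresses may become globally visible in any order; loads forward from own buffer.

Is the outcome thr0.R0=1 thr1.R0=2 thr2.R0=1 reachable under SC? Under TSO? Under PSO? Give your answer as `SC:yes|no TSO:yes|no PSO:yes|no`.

SC:no TSO:no PSO:yes

outcome vector order: (thr0.R0,thr1.R0,thr2.R0)
under SC → (1,1,1) (1,1,2) (1,2,2) (2,1,1) (2,1,2) (2,2,1) (2,2,2)
under TSO → (1,1,1) (1,1,2) (1,2,2) (2,1,1) (2,1,2) (2,2,1) (2,2,2)
under PSO → (1,1,1) (1,1,2) (1,2,1) (1,2,2) (2,1,1) (2,1,2) (2,2,1) (2,2,2)
target (1,2,1) ∈ {PSO}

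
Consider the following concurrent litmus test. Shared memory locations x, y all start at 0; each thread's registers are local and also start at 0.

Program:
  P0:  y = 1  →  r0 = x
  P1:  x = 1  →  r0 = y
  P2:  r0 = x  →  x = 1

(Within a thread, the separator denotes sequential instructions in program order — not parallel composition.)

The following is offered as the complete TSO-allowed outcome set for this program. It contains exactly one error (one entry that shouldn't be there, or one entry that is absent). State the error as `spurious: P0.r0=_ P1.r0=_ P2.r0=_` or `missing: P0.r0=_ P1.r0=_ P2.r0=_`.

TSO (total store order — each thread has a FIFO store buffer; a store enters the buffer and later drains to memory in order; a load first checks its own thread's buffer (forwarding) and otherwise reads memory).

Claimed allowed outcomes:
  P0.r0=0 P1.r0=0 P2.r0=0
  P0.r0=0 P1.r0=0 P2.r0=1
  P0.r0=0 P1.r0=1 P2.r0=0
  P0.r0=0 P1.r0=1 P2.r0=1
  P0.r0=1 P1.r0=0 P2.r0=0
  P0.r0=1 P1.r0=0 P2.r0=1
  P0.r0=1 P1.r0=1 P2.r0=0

outcome vector order: (P0.r0,P1.r0,P2.r0)
TSO (8): <0 0 0>; <0 0 1>; <0 1 0>; <0 1 1>; <1 0 0>; <1 0 1>; <1 1 0>; <1 1 1>
TSO∖claimed = {<1 1 1>}

missing: P0.r0=1 P1.r0=1 P2.r0=1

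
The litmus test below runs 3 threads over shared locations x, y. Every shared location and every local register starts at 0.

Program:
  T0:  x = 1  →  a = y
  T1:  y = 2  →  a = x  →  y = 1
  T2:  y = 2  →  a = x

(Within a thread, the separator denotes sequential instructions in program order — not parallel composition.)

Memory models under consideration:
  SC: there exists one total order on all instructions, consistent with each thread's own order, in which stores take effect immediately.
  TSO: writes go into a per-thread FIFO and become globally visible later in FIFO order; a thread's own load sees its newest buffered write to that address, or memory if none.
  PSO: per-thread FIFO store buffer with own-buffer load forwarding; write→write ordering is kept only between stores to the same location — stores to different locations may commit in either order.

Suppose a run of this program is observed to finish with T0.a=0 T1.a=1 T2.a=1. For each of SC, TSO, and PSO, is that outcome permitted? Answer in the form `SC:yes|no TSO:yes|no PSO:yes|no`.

outcome vector order: (T0.a,T1.a,T2.a)
SC (9): <0 1 1> <1 0 0> <1 0 1> <1 1 0> <1 1 1> <2 0 0> <2 0 1> <2 1 0> <2 1 1>
TSO (12): <0 0 0> <0 0 1> <0 1 0> <0 1 1> <1 0 0> <1 0 1> <1 1 0> <1 1 1> <2 0 0> <2 0 1> <2 1 0> <2 1 1>
PSO (12): <0 0 0> <0 0 1> <0 1 0> <0 1 1> <1 0 0> <1 0 1> <1 1 0> <1 1 1> <2 0 0> <2 0 1> <2 1 0> <2 1 1>
target <0 1 1> ∈ {SC,TSO,PSO}

SC:yes TSO:yes PSO:yes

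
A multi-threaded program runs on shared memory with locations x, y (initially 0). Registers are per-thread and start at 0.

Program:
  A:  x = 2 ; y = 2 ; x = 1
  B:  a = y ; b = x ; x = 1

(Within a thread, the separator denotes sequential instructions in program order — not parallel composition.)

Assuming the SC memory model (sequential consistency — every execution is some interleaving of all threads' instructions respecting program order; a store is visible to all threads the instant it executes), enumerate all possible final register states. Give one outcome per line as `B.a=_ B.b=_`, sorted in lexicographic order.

B.a=0 B.b=0
B.a=0 B.b=1
B.a=0 B.b=2
B.a=2 B.b=1
B.a=2 B.b=2

outcome vector order: (B.a,B.b)
|SC outcomes| = 5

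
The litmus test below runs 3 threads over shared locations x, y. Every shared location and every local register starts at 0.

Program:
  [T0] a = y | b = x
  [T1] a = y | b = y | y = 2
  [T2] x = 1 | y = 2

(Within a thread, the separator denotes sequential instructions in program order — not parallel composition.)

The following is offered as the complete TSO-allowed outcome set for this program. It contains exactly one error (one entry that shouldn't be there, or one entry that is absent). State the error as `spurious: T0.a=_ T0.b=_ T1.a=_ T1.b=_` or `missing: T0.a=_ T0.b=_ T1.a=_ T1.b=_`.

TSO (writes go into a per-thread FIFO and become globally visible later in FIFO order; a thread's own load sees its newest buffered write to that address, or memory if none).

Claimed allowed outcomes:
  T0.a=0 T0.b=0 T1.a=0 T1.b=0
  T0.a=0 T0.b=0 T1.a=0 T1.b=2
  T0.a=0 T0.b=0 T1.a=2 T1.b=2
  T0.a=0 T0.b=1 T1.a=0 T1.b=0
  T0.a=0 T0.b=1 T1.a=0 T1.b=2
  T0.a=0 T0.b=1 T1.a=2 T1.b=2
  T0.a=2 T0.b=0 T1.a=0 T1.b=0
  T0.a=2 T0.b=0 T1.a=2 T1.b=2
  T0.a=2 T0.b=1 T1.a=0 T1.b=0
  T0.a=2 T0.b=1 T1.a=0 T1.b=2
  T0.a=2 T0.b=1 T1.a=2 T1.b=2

spurious: T0.a=2 T0.b=0 T1.a=2 T1.b=2

outcome vector order: (T0.a,T0.b,T1.a,T1.b)
[TSO] allowed = {0/0/0/0 0/0/0/2 0/0/2/2 0/1/0/0 0/1/0/2 0/1/2/2 2/0/0/0 2/1/0/0 2/1/0/2 2/1/2/2}
claimed∖TSO = {2/0/2/2}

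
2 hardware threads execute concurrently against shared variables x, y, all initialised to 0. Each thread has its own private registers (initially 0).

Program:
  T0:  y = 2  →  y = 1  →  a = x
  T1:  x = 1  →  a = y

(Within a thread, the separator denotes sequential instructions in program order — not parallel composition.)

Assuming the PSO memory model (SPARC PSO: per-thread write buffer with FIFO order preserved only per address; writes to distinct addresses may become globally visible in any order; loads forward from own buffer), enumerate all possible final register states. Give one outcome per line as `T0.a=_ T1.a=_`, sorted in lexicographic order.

T0.a=0 T1.a=0
T0.a=0 T1.a=1
T0.a=0 T1.a=2
T0.a=1 T1.a=0
T0.a=1 T1.a=1
T0.a=1 T1.a=2

outcome vector order: (T0.a,T1.a)
|PSO outcomes| = 6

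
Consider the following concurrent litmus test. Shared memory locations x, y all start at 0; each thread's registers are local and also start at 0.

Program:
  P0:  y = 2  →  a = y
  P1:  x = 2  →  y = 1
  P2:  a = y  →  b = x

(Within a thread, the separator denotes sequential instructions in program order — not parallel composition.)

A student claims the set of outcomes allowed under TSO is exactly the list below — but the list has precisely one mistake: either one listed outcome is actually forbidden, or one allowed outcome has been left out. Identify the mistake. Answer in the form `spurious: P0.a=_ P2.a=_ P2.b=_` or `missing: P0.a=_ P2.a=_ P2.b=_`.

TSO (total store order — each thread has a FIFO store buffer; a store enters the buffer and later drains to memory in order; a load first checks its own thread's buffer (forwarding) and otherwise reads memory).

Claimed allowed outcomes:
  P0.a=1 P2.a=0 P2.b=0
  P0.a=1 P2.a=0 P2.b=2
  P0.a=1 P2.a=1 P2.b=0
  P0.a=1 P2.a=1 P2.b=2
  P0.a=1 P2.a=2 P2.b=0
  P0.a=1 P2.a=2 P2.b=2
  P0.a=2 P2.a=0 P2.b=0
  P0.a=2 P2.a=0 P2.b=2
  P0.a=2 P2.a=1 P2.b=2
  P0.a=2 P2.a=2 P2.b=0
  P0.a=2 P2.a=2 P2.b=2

spurious: P0.a=1 P2.a=1 P2.b=0

outcome vector order: (P0.a,P2.a,P2.b)
TSO (10): <1 0 0>, <1 0 2>, <1 1 2>, <1 2 0>, <1 2 2>, <2 0 0>, <2 0 2>, <2 1 2>, <2 2 0>, <2 2 2>
claimed∖TSO = {<1 1 0>}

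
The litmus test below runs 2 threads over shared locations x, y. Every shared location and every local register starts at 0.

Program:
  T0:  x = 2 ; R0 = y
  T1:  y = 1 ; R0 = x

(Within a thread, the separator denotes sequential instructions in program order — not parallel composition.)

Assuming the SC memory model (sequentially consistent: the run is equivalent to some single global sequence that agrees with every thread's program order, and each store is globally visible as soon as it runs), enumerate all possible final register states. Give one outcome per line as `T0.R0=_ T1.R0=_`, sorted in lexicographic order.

T0.R0=0 T1.R0=2
T0.R0=1 T1.R0=0
T0.R0=1 T1.R0=2

outcome vector order: (T0.R0,T1.R0)
|SC outcomes| = 3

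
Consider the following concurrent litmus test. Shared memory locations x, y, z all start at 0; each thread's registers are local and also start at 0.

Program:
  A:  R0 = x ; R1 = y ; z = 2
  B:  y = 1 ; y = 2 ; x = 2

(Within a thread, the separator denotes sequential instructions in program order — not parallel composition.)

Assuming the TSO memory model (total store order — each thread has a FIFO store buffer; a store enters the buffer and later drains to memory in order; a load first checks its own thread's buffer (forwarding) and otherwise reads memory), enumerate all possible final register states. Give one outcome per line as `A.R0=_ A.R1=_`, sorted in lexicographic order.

outcome vector order: (A.R0,A.R1)
|TSO outcomes| = 4

A.R0=0 A.R1=0
A.R0=0 A.R1=1
A.R0=0 A.R1=2
A.R0=2 A.R1=2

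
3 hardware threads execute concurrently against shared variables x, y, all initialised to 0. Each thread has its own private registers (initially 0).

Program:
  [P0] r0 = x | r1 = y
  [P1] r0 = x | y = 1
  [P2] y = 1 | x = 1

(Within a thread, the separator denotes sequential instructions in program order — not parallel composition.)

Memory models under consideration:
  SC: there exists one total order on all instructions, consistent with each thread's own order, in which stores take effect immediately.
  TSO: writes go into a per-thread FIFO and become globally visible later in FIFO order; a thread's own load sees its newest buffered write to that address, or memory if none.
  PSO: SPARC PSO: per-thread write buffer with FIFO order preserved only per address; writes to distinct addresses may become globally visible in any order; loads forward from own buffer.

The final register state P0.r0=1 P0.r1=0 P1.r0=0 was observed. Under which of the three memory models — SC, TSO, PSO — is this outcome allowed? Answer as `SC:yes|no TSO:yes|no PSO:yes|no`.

outcome vector order: (P0.r0,P0.r1,P1.r0)
under SC → (0,0,0) (0,0,1) (0,1,0) (0,1,1) (1,1,0) (1,1,1)
under TSO → (0,0,0) (0,0,1) (0,1,0) (0,1,1) (1,1,0) (1,1,1)
under PSO → (0,0,0) (0,0,1) (0,1,0) (0,1,1) (1,0,0) (1,0,1) (1,1,0) (1,1,1)
target (1,0,0) ∈ {PSO}

SC:no TSO:no PSO:yes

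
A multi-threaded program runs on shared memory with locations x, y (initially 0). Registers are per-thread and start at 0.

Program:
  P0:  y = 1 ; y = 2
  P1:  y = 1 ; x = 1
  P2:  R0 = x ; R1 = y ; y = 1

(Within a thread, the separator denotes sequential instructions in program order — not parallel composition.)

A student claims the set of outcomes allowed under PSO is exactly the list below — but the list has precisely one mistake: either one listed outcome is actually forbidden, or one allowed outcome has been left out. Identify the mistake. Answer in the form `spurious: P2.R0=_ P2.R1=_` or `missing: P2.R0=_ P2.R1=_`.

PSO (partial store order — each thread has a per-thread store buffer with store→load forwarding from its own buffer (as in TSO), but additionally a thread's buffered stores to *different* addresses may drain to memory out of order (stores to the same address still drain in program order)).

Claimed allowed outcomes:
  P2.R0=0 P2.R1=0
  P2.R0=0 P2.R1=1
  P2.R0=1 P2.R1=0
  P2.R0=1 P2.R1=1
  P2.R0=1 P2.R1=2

missing: P2.R0=0 P2.R1=2

outcome vector order: (P2.R0,P2.R1)
PSO: 6 outcomes — {(0,0); (0,1); (0,2); (1,0); (1,1); (1,2)}
PSO∖claimed = {(0,2)}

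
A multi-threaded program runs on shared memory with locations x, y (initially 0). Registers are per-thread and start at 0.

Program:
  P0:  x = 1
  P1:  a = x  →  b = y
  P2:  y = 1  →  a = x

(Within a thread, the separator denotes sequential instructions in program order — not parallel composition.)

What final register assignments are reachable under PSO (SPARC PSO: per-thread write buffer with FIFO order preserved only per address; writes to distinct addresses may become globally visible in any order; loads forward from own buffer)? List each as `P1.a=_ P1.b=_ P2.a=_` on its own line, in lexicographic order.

outcome vector order: (P1.a,P1.b,P2.a)
|PSO outcomes| = 8

P1.a=0 P1.b=0 P2.a=0
P1.a=0 P1.b=0 P2.a=1
P1.a=0 P1.b=1 P2.a=0
P1.a=0 P1.b=1 P2.a=1
P1.a=1 P1.b=0 P2.a=0
P1.a=1 P1.b=0 P2.a=1
P1.a=1 P1.b=1 P2.a=0
P1.a=1 P1.b=1 P2.a=1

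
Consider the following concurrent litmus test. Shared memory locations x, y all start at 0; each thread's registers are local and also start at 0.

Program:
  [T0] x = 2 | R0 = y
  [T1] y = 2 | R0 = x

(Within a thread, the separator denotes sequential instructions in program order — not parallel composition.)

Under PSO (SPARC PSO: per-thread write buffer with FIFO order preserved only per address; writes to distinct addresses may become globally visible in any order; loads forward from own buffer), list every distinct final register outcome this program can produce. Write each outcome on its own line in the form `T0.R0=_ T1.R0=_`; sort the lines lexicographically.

outcome vector order: (T0.R0,T1.R0)
|PSO outcomes| = 4

T0.R0=0 T1.R0=0
T0.R0=0 T1.R0=2
T0.R0=2 T1.R0=0
T0.R0=2 T1.R0=2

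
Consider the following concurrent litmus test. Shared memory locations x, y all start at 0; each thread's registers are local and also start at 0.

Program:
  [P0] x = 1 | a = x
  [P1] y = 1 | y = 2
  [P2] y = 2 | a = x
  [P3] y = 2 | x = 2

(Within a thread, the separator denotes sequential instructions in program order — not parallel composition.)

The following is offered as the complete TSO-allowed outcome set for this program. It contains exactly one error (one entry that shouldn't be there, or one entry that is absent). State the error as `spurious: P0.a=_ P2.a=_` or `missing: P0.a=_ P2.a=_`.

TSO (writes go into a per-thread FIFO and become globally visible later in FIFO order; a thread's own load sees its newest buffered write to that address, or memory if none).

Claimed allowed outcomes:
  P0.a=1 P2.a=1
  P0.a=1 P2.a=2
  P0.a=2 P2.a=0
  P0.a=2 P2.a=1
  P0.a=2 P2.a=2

missing: P0.a=1 P2.a=0

outcome vector order: (P0.a,P2.a)
under TSO → 10, 11, 12, 20, 21, 22
TSO∖claimed = {10}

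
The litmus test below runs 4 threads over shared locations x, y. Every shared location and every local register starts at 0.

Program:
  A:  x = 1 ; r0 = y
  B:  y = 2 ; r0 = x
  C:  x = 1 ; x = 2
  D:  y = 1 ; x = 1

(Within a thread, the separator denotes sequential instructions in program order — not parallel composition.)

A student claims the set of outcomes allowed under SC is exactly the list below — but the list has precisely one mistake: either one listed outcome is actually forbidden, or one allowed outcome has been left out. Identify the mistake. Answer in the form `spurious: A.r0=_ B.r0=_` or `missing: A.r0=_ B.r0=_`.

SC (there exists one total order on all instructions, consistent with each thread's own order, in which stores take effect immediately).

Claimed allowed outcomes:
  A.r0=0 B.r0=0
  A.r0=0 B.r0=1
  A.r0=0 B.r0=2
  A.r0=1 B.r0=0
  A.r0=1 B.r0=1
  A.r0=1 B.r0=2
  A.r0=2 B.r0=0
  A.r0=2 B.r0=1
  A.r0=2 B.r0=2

spurious: A.r0=0 B.r0=0

outcome vector order: (A.r0,B.r0)
[SC] allowed = {(0,1); (0,2); (1,0); (1,1); (1,2); (2,0); (2,1); (2,2)}
claimed∖SC = {(0,0)}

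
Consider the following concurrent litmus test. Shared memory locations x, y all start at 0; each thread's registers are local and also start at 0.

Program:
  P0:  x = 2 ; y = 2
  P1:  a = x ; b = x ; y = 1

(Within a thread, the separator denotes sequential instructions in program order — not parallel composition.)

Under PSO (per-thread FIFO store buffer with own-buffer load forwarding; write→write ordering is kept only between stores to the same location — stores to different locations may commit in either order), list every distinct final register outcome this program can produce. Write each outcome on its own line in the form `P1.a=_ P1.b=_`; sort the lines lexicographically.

P1.a=0 P1.b=0
P1.a=0 P1.b=2
P1.a=2 P1.b=2

outcome vector order: (P1.a,P1.b)
|PSO outcomes| = 3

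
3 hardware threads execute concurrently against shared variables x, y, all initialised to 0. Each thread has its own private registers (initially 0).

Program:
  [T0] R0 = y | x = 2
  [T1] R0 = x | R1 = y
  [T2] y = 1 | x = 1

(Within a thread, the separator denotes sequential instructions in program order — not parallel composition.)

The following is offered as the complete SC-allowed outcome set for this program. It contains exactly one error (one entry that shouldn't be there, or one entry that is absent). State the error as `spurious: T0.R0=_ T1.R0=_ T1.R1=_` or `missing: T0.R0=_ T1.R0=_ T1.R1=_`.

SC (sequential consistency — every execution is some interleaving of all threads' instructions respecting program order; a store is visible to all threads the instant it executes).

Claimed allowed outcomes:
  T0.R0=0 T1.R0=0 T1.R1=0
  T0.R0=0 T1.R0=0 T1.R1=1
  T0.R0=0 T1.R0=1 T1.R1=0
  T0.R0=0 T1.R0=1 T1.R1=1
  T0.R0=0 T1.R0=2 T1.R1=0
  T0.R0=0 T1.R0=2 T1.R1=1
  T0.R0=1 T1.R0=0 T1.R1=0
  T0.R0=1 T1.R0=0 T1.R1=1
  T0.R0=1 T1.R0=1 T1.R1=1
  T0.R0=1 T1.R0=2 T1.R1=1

spurious: T0.R0=0 T1.R0=1 T1.R1=0

outcome vector order: (T0.R0,T1.R0,T1.R1)
SC (9): <0 0 0>, <0 0 1>, <0 1 1>, <0 2 0>, <0 2 1>, <1 0 0>, <1 0 1>, <1 1 1>, <1 2 1>
claimed∖SC = {<0 1 0>}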